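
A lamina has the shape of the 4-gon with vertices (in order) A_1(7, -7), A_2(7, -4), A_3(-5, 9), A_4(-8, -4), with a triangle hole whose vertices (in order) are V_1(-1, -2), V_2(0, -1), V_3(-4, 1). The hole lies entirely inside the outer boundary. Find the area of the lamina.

Outer boundary:
Apply the shoelace formula: 2A = Σ (x_i·y_{i+1} − x_{i+1}·y_i), indices taken mod 4.
A_1→A_2: (7)(-4) − (7)(-7) = 21
A_2→A_3: (7)(9) − (-5)(-4) = 43
A_3→A_4: (-5)(-4) − (-8)(9) = 92
A_4→A_1: (-8)(-7) − (7)(-4) = 84
Σ = 240
Area = |Σ|/2 = 120.
Hole:
Σ = (1) + (-4) + (9) = 6
Area = |Σ|/2 = 3.
Net area = 120 − 3 = 117.

117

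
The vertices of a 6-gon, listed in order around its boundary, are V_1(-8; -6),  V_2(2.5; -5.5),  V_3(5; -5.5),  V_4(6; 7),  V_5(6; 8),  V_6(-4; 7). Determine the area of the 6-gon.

150.375

V_1→V_2: (-8)(-5.5) − (2.5)(-6) = 59
V_2→V_3: (2.5)(-5.5) − (5)(-5.5) = 13.75
V_3→V_4: (5)(7) − (6)(-5.5) = 68
V_4→V_5: (6)(8) − (6)(7) = 6
V_5→V_6: (6)(7) − (-4)(8) = 74
V_6→V_1: (-4)(-6) − (-8)(7) = 80
Σ = 300.75
Area = |Σ|/2 = 150.375.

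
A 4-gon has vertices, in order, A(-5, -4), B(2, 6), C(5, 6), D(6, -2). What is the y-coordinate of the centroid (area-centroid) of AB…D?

2/3

Apply the shoelace (surveyor's) formula. First the cross-terms c_i = x_i·y_{i+1} − x_{i+1}·y_i:
  -22, -18, -46, -34  ⇒  2A = -120, A = -60.
Then Σ (y_i + y_{i+1})·c_i = -240, so ȳ = -240 / (6·(-60)) = 2/3.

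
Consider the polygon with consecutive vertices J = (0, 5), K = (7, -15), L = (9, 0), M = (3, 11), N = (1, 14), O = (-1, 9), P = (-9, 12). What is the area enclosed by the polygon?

138.5

Apply the shoelace (surveyor's) formula: 2A = Σ (x_i·y_{i+1} − x_{i+1}·y_i), indices taken mod 7.
Cross-terms: -35, 135, 99, 31, 23, 69, -45  ⇒  Σ = 277
Area = |Σ|/2 = 138.5.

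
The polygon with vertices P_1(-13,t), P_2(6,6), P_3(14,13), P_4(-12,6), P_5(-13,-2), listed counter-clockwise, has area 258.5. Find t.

-15

Write out the shoelace sum; only the two edges meeting at P_1 involve t:
2·Area = [((-13)·t − (-13)·(-2)) + ((-13)·6 − 6·t)] + 336
       = -19·t + 232 = 517
⇒ t = -15.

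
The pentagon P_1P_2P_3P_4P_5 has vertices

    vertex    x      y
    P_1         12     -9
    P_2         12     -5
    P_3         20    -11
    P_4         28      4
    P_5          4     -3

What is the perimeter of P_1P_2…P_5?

66

|P_1P_2| = √((0)² + (4)²) = √16 = 4
|P_2P_3| = √((8)² + (-6)²) = √100 = 10
|P_3P_4| = √((8)² + (15)²) = √289 = 17
|P_4P_5| = √((-24)² + (-7)²) = √625 = 25
|P_5P_1| = √((8)² + (-6)²) = √100 = 10
Perimeter = 4 + 10 + 17 + 25 + 10 = 66.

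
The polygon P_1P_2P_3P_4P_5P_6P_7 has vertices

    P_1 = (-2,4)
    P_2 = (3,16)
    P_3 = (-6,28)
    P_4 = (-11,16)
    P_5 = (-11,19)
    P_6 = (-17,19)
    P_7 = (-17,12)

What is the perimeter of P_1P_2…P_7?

74

|P_1P_2| = √((5)² + (12)²) = √169 = 13
|P_2P_3| = √((-9)² + (12)²) = √225 = 15
|P_3P_4| = √((-5)² + (-12)²) = √169 = 13
|P_4P_5| = √((0)² + (3)²) = √9 = 3
|P_5P_6| = √((-6)² + (0)²) = √36 = 6
|P_6P_7| = √((0)² + (-7)²) = √49 = 7
|P_7P_1| = √((15)² + (-8)²) = √289 = 17
Perimeter = 13 + 15 + 13 + 3 + 6 + 7 + 17 = 74.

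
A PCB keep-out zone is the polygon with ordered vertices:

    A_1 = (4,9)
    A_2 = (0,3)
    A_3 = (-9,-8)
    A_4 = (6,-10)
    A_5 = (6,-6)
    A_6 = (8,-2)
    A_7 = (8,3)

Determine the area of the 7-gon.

168.5

Apply the shoelace (surveyor's) formula: 2A = Σ (x_i·y_{i+1} − x_{i+1}·y_i), indices taken mod 7.
Σ = (12) + (27) + (138) + (24) + (36) + (40) + (60) = 337
Area = |Σ|/2 = 168.5.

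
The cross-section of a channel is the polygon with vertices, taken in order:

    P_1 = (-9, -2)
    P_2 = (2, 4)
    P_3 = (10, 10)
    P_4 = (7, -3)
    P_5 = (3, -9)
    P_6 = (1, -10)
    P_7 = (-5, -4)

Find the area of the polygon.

153.5

Apply the shoelace formula: 2A = Σ (x_i·y_{i+1} − x_{i+1}·y_i), indices taken mod 7.
Cross-terms: -32, -20, -100, -54, -21, -54, -26  ⇒  Σ = -307
Area = |Σ|/2 = 153.5.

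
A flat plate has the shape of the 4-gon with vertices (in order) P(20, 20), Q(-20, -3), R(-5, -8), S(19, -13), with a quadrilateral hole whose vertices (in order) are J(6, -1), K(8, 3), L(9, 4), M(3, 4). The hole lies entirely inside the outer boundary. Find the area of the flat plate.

657

Outer boundary:
Apply the shoelace formula: 2A = Σ (x_i·y_{i+1} − x_{i+1}·y_i), indices taken mod 4.
Σ = (340) + (145) + (217) + (640) = 1342
Area = |Σ|/2 = 671.
Hole:
Apply the shoelace formula: 2A = Σ (x_i·y_{i+1} − x_{i+1}·y_i), indices taken mod 4.
J→K: (6)(3) − (8)(-1) = 26
K→L: (8)(4) − (9)(3) = 5
L→M: (9)(4) − (3)(4) = 24
M→J: (3)(-1) − (6)(4) = -27
Σ = 28
Area = |Σ|/2 = 14.
Net area = 671 − 14 = 657.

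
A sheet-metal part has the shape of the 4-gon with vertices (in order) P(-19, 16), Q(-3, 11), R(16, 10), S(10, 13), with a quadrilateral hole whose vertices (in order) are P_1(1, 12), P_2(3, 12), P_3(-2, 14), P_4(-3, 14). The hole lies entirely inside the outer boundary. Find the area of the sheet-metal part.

71

Outer boundary:
Σ = (-161) + (-206) + (108) + (407) = 148
Area = |Σ|/2 = 74.
Hole:
Cross-terms: -24, 66, 14, -50  ⇒  Σ = 6
Area = |Σ|/2 = 3.
Net area = 74 − 3 = 71.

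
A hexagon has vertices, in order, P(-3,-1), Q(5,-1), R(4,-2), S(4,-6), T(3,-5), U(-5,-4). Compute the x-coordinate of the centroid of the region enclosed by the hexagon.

Apply Gauss's area formula. First the cross-terms c_i = x_i·y_{i+1} − x_{i+1}·y_i:
  8, -6, -16, -2, -37, -7  ⇒  2A = -60, A = -30.
Then Σ (x_i + x_{i+1})·c_i = -50, so x̄ = -50 / (6·(-30)) = 5/18.

5/18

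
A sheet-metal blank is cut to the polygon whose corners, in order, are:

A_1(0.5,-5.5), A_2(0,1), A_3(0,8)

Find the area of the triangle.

Apply the shoelace (surveyor's) formula: 2A = Σ (x_i·y_{i+1} − x_{i+1}·y_i), indices taken mod 3.
Σ = (0.5) + (0) + (-4) = -3.5
Area = |Σ|/2 = 1.75.

1.75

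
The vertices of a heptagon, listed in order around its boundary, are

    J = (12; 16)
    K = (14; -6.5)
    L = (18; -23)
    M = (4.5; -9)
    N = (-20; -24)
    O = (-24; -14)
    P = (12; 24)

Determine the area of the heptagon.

J→K: (12)(-6.5) − (14)(16) = -302
K→L: (14)(-23) − (18)(-6.5) = -205
L→M: (18)(-9) − (4.5)(-23) = -58.5
M→N: (4.5)(-24) − (-20)(-9) = -288
N→O: (-20)(-14) − (-24)(-24) = -296
O→P: (-24)(24) − (12)(-14) = -408
P→J: (12)(16) − (12)(24) = -96
Σ = -1653.5
Area = |Σ|/2 = 826.75.

826.75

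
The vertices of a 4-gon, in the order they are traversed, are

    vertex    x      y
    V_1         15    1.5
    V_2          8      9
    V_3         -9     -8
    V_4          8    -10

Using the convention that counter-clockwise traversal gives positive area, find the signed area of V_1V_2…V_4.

Apply the shoelace (surveyor's) formula: 2A = Σ (x_i·y_{i+1} − x_{i+1}·y_i), indices taken mod 4.
Σ = (123) + (17) + (154) + (162) = 456
Signed area = Σ/2 = 228 (positive ⇒ counter-clockwise traversal).

228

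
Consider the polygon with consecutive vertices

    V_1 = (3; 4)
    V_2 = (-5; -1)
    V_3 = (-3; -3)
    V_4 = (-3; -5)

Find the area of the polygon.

Apply Gauss's area formula: 2A = Σ (x_i·y_{i+1} − x_{i+1}·y_i), indices taken mod 4.
Cross-terms: 17, 12, 6, 3  ⇒  Σ = 38
Area = |Σ|/2 = 19.

19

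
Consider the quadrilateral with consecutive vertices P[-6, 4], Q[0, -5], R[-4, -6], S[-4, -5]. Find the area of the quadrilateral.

20

Apply the shoelace formula: 2A = Σ (x_i·y_{i+1} − x_{i+1}·y_i), indices taken mod 4.
P→Q: (-6)(-5) − (0)(4) = 30
Q→R: (0)(-6) − (-4)(-5) = -20
R→S: (-4)(-5) − (-4)(-6) = -4
S→P: (-4)(4) − (-6)(-5) = -46
Σ = -40
Area = |Σ|/2 = 20.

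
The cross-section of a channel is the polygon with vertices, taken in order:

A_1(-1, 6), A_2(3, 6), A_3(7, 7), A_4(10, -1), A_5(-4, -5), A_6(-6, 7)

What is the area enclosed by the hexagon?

Apply the surveyor's formula: 2A = Σ (x_i·y_{i+1} − x_{i+1}·y_i), indices taken mod 6.
Σ = (-24) + (-21) + (-77) + (-54) + (-58) + (-29) = -263
Area = |Σ|/2 = 131.5.

131.5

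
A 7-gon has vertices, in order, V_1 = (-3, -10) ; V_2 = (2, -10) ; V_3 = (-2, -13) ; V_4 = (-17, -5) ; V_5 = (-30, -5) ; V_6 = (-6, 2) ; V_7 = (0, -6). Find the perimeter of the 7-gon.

80

|V_1V_2| = √((5)² + (0)²) = √25 = 5
|V_2V_3| = √((-4)² + (-3)²) = √25 = 5
|V_3V_4| = √((-15)² + (8)²) = √289 = 17
|V_4V_5| = √((-13)² + (0)²) = √169 = 13
|V_5V_6| = √((24)² + (7)²) = √625 = 25
|V_6V_7| = √((6)² + (-8)²) = √100 = 10
|V_7V_1| = √((-3)² + (-4)²) = √25 = 5
Perimeter = 5 + 5 + 17 + 13 + 25 + 10 + 5 = 80.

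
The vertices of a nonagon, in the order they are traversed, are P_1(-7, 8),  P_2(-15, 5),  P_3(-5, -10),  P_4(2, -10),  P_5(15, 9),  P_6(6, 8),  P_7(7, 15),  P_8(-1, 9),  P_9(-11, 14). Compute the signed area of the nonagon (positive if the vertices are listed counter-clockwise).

P_1→P_2: (-7)(5) − (-15)(8) = 85
P_2→P_3: (-15)(-10) − (-5)(5) = 175
P_3→P_4: (-5)(-10) − (2)(-10) = 70
P_4→P_5: (2)(9) − (15)(-10) = 168
P_5→P_6: (15)(8) − (6)(9) = 66
P_6→P_7: (6)(15) − (7)(8) = 34
P_7→P_8: (7)(9) − (-1)(15) = 78
P_8→P_9: (-1)(14) − (-11)(9) = 85
P_9→P_1: (-11)(8) − (-7)(14) = 10
Σ = 771
Signed area = Σ/2 = 385.5 (positive ⇒ counter-clockwise traversal).

385.5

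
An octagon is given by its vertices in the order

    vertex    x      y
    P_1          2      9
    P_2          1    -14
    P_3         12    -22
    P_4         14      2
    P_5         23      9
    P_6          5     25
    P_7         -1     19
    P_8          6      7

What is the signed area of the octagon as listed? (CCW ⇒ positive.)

Apply the shoelace formula: 2A = Σ (x_i·y_{i+1} − x_{i+1}·y_i), indices taken mod 8.
Cross-terms: -37, 146, 332, 80, 530, 120, -121, 40  ⇒  Σ = 1090
Signed area = Σ/2 = 545 (positive ⇒ counter-clockwise traversal).

545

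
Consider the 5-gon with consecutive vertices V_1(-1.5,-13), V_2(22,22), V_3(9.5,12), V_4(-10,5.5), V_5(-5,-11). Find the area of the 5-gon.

Apply the shoelace (surveyor's) formula: 2A = Σ (x_i·y_{i+1} − x_{i+1}·y_i), indices taken mod 5.
Σ = (253) + (55) + (172.25) + (137.5) + (48.5) = 666.25
Area = |Σ|/2 = 333.125.

333.125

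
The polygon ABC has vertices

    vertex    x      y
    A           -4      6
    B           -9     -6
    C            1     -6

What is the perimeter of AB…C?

|AB| = √((-5)² + (-12)²) = √169 = 13
|BC| = √((10)² + (0)²) = √100 = 10
|CA| = √((-5)² + (12)²) = √169 = 13
Perimeter = 13 + 10 + 13 = 36.

36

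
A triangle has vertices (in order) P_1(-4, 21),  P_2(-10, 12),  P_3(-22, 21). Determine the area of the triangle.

Apply the surveyor's formula: 2A = Σ (x_i·y_{i+1} − x_{i+1}·y_i), indices taken mod 3.
Σ = (162) + (54) + (-378) = -162
Area = |Σ|/2 = 81.

81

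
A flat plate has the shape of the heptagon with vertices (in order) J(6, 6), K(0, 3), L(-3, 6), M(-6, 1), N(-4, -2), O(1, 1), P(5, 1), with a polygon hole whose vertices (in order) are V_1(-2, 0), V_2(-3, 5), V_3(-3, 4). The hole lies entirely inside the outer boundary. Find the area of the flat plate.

46.5

Outer boundary:
Apply the shoelace formula: 2A = Σ (x_i·y_{i+1} − x_{i+1}·y_i), indices taken mod 7.
J→K: (6)(3) − (0)(6) = 18
K→L: (0)(6) − (-3)(3) = 9
L→M: (-3)(1) − (-6)(6) = 33
M→N: (-6)(-2) − (-4)(1) = 16
N→O: (-4)(1) − (1)(-2) = -2
O→P: (1)(1) − (5)(1) = -4
P→J: (5)(6) − (6)(1) = 24
Σ = 94
Area = |Σ|/2 = 47.
Hole:
Apply the shoelace formula: 2A = Σ (x_i·y_{i+1} − x_{i+1}·y_i), indices taken mod 3.
Σ = (-10) + (3) + (8) = 1
Area = |Σ|/2 = 0.5.
Net area = 47 − 0.5 = 46.5.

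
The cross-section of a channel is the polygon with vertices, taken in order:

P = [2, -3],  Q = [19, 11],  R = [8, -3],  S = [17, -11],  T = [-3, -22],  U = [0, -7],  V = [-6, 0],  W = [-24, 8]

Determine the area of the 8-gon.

Σ = (79) + (-145) + (-37) + (-407) + (21) + (-42) + (-48) + (56) = -523
Area = |Σ|/2 = 261.5.

261.5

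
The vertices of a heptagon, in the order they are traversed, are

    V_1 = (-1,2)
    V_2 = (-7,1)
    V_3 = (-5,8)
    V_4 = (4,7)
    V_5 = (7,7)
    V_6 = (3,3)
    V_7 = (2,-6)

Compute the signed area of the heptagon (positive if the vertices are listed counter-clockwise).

-76

Apply the surveyor's formula: 2A = Σ (x_i·y_{i+1} − x_{i+1}·y_i), indices taken mod 7.
V_1→V_2: (-1)(1) − (-7)(2) = 13
V_2→V_3: (-7)(8) − (-5)(1) = -51
V_3→V_4: (-5)(7) − (4)(8) = -67
V_4→V_5: (4)(7) − (7)(7) = -21
V_5→V_6: (7)(3) − (3)(7) = 0
V_6→V_7: (3)(-6) − (2)(3) = -24
V_7→V_1: (2)(2) − (-1)(-6) = -2
Σ = -152
Signed area = Σ/2 = -76 (negative ⇒ clockwise traversal).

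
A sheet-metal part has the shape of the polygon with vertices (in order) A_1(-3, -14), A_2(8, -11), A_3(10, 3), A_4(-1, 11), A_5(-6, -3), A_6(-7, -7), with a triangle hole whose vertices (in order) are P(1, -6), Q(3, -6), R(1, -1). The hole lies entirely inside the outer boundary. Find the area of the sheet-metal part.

Outer boundary:
Apply the shoelace formula: 2A = Σ (x_i·y_{i+1} − x_{i+1}·y_i), indices taken mod 6.
Cross-terms: 145, 134, 113, 69, 21, 77  ⇒  Σ = 559
Area = |Σ|/2 = 279.5.
Hole:
Σ = (12) + (3) + (-5) = 10
Area = |Σ|/2 = 5.
Net area = 279.5 − 5 = 274.5.

274.5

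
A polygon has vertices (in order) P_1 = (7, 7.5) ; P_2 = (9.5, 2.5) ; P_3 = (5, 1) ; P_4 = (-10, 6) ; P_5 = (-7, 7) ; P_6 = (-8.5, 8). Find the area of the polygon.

Apply the shoelace formula: 2A = Σ (x_i·y_{i+1} − x_{i+1}·y_i), indices taken mod 6.
P_1→P_2: (7)(2.5) − (9.5)(7.5) = -53.75
P_2→P_3: (9.5)(1) − (5)(2.5) = -3
P_3→P_4: (5)(6) − (-10)(1) = 40
P_4→P_5: (-10)(7) − (-7)(6) = -28
P_5→P_6: (-7)(8) − (-8.5)(7) = 3.5
P_6→P_1: (-8.5)(7.5) − (7)(8) = -119.75
Σ = -161
Area = |Σ|/2 = 80.5.

80.5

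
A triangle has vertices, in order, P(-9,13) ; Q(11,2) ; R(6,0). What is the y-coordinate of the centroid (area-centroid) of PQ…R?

Apply the shoelace formula. First the cross-terms c_i = x_i·y_{i+1} − x_{i+1}·y_i:
  -161, -12, 78  ⇒  2A = -95, A = -47.5.
Then Σ (y_i + y_{i+1})·c_i = -1425, so ȳ = -1425 / (6·(-47.5)) = 5.

5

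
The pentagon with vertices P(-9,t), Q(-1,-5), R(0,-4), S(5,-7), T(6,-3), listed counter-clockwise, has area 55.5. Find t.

6

Write out the shoelace sum; only the two edges meeting at P involve t:
2·Area = [(6·t − (-9)·(-3)) + ((-9)·(-5) − (-1)·t)] + 51
       = 7·t + 69 = 111
⇒ t = 6.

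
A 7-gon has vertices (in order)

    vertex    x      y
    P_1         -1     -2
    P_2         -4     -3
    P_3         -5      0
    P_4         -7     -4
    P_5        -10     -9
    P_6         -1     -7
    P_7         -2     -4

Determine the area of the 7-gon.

P_1→P_2: (-1)(-3) − (-4)(-2) = -5
P_2→P_3: (-4)(0) − (-5)(-3) = -15
P_3→P_4: (-5)(-4) − (-7)(0) = 20
P_4→P_5: (-7)(-9) − (-10)(-4) = 23
P_5→P_6: (-10)(-7) − (-1)(-9) = 61
P_6→P_7: (-1)(-4) − (-2)(-7) = -10
P_7→P_1: (-2)(-2) − (-1)(-4) = 0
Σ = 74
Area = |Σ|/2 = 37.

37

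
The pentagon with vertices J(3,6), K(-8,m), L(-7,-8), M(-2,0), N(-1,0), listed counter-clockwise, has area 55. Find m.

The doubled signed area Σ (x_i y_{i+1} − x_{i+1} y_i) is linear in m.
With m=0 it equals 90; the coefficient of m is 10 (from the two edges through K).
So 10·m + 90 = 2·55 = 110 ⇒ m = 2.

2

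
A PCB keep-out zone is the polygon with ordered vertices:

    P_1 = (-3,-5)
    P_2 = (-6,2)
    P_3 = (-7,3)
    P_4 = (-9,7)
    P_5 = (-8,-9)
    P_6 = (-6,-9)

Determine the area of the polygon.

Apply the surveyor's formula: 2A = Σ (x_i·y_{i+1} − x_{i+1}·y_i), indices taken mod 6.
P_1→P_2: (-3)(2) − (-6)(-5) = -36
P_2→P_3: (-6)(3) − (-7)(2) = -4
P_3→P_4: (-7)(7) − (-9)(3) = -22
P_4→P_5: (-9)(-9) − (-8)(7) = 137
P_5→P_6: (-8)(-9) − (-6)(-9) = 18
P_6→P_1: (-6)(-5) − (-3)(-9) = 3
Σ = 96
Area = |Σ|/2 = 48.

48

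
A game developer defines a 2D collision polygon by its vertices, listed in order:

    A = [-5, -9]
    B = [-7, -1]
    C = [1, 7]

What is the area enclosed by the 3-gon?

Σ = (-58) + (-48) + (26) = -80
Area = |Σ|/2 = 40.

40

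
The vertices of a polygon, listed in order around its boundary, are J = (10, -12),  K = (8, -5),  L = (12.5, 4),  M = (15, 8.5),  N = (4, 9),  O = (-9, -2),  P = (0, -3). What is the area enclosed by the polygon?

Σ = (46) + (94.5) + (46.25) + (101) + (73) + (27) + (30) = 417.75
Area = |Σ|/2 = 208.875.

208.875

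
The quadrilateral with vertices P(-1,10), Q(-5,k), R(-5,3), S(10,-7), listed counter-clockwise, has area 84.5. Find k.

9

Write out the shoelace sum; only the two edges meeting at Q involve k:
2·Area = [((-1)·k − (-5)·10) + ((-5)·3 − (-5)·k)] + 98
       = 4·k + 133 = 169
⇒ k = 9.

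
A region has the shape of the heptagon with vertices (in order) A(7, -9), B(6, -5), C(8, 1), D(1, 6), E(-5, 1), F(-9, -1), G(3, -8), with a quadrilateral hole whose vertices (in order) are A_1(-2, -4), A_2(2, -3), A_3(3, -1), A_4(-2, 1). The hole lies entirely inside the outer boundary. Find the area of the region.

Outer boundary:
Apply the surveyor's formula: 2A = Σ (x_i·y_{i+1} − x_{i+1}·y_i), indices taken mod 7.
Cross-terms: 19, 46, 47, 31, 14, 75, 29  ⇒  Σ = 261
Area = |Σ|/2 = 130.5.
Hole:
Apply the shoelace (surveyor's) formula: 2A = Σ (x_i·y_{i+1} − x_{i+1}·y_i), indices taken mod 4.
Σ = (14) + (7) + (1) + (10) = 32
Area = |Σ|/2 = 16.
Net area = 130.5 − 16 = 114.5.

114.5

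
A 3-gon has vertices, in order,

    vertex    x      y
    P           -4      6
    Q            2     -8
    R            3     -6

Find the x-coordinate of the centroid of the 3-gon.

1/3

Apply the shoelace (surveyor's) formula. First the cross-terms c_i = x_i·y_{i+1} − x_{i+1}·y_i:
  20, 12, -6  ⇒  2A = 26, A = 13.
Then Σ (x_i + x_{i+1})·c_i = 26, so x̄ = 26 / (6·13) = 1/3.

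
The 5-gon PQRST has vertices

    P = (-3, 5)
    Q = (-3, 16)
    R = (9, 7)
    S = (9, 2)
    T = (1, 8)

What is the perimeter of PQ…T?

46

|PQ| = √((0)² + (11)²) = √121 = 11
|QR| = √((12)² + (-9)²) = √225 = 15
|RS| = √((0)² + (-5)²) = √25 = 5
|ST| = √((-8)² + (6)²) = √100 = 10
|TP| = √((-4)² + (-3)²) = √25 = 5
Perimeter = 11 + 15 + 5 + 10 + 5 = 46.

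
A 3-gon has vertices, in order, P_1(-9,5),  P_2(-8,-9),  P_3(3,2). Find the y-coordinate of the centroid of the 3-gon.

-2/3

Apply the shoelace (surveyor's) formula. First the cross-terms c_i = x_i·y_{i+1} − x_{i+1}·y_i:
  121, 11, 33  ⇒  2A = 165, A = 82.5.
Then Σ (y_i + y_{i+1})·c_i = -330, so ȳ = -330 / (6·82.5) = -2/3.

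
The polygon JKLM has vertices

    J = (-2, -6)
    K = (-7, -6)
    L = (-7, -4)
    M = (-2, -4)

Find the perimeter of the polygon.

|JK| = √((-5)² + (0)²) = √25 = 5
|KL| = √((0)² + (2)²) = √4 = 2
|LM| = √((5)² + (0)²) = √25 = 5
|MJ| = √((0)² + (-2)²) = √4 = 2
Perimeter = 5 + 2 + 5 + 2 = 14.

14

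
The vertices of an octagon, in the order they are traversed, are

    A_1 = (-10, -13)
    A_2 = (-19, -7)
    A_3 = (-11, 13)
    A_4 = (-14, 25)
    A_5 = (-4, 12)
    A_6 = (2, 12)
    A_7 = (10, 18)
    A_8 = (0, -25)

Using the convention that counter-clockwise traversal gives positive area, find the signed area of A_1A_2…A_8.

-659

Apply the surveyor's formula: 2A = Σ (x_i·y_{i+1} − x_{i+1}·y_i), indices taken mod 8.
Cross-terms: -177, -324, -93, -68, -72, -84, -250, -250  ⇒  Σ = -1318
Signed area = Σ/2 = -659 (negative ⇒ clockwise traversal).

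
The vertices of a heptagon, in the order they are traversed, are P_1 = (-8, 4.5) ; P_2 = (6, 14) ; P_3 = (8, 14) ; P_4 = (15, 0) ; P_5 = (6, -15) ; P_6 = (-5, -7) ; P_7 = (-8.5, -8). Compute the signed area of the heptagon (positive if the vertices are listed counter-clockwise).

-420.375

Apply the surveyor's formula: 2A = Σ (x_i·y_{i+1} − x_{i+1}·y_i), indices taken mod 7.
Cross-terms: -139, -28, -210, -225, -117, -19.5, -102.25  ⇒  Σ = -840.75
Signed area = Σ/2 = -420.375 (negative ⇒ clockwise traversal).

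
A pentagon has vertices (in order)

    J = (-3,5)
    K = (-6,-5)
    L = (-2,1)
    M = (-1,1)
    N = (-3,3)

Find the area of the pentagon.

Σ = (45) + (-16) + (-1) + (0) + (-6) = 22
Area = |Σ|/2 = 11.

11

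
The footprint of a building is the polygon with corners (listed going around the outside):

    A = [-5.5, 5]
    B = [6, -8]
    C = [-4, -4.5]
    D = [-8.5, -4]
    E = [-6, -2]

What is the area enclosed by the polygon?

57.625

Cross-terms: 14, -59, -22.25, -7, -41  ⇒  Σ = -115.25
Area = |Σ|/2 = 57.625.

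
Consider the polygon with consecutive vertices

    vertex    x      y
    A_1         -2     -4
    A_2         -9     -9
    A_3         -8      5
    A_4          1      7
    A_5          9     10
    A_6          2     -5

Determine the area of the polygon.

Apply the shoelace (surveyor's) formula: 2A = Σ (x_i·y_{i+1} − x_{i+1}·y_i), indices taken mod 6.
A_1→A_2: (-2)(-9) − (-9)(-4) = -18
A_2→A_3: (-9)(5) − (-8)(-9) = -117
A_3→A_4: (-8)(7) − (1)(5) = -61
A_4→A_5: (1)(10) − (9)(7) = -53
A_5→A_6: (9)(-5) − (2)(10) = -65
A_6→A_1: (2)(-4) − (-2)(-5) = -18
Σ = -332
Area = |Σ|/2 = 166.

166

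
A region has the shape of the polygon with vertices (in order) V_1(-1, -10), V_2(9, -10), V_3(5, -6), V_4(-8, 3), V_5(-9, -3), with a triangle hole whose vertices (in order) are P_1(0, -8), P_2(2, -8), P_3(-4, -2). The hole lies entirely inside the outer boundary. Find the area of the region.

94.5

Outer boundary:
Σ = (100) + (-4) + (-33) + (51) + (87) = 201
Area = |Σ|/2 = 100.5.
Hole:
Apply the shoelace formula: 2A = Σ (x_i·y_{i+1} − x_{i+1}·y_i), indices taken mod 3.
P_1→P_2: (0)(-8) − (2)(-8) = 16
P_2→P_3: (2)(-2) − (-4)(-8) = -36
P_3→P_1: (-4)(-8) − (0)(-2) = 32
Σ = 12
Area = |Σ|/2 = 6.
Net area = 100.5 − 6 = 94.5.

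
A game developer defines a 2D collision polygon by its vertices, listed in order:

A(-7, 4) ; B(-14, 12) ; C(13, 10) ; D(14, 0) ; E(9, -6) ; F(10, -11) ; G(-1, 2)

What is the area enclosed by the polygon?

Σ = (-28) + (-296) + (-140) + (-84) + (-39) + (9) + (10) = -568
Area = |Σ|/2 = 284.

284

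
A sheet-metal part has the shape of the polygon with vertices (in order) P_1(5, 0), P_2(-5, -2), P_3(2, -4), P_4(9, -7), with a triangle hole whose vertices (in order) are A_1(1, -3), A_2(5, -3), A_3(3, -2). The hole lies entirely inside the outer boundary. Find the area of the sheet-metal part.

Outer boundary:
Σ = (-10) + (24) + (22) + (35) = 71
Area = |Σ|/2 = 35.5.
Hole:
Apply the surveyor's formula: 2A = Σ (x_i·y_{i+1} − x_{i+1}·y_i), indices taken mod 3.
Σ = (12) + (-1) + (-7) = 4
Area = |Σ|/2 = 2.
Net area = 35.5 − 2 = 33.5.

33.5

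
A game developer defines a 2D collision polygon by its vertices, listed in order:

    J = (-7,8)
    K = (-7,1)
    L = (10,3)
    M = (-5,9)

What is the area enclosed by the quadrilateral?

Apply the shoelace formula: 2A = Σ (x_i·y_{i+1} − x_{i+1}·y_i), indices taken mod 4.
Σ = (49) + (-31) + (105) + (23) = 146
Area = |Σ|/2 = 73.

73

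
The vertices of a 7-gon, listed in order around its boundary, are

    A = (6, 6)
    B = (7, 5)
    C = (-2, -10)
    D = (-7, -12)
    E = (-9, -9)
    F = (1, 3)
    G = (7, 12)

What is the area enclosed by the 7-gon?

Apply Gauss's area formula: 2A = Σ (x_i·y_{i+1} − x_{i+1}·y_i), indices taken mod 7.
Σ = (-12) + (-60) + (-46) + (-45) + (-18) + (-9) + (-30) = -220
Area = |Σ|/2 = 110.

110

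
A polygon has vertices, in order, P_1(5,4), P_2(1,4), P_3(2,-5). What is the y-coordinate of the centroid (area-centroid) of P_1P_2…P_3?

1

Apply Gauss's area formula. First the cross-terms c_i = x_i·y_{i+1} − x_{i+1}·y_i:
  16, -13, 33  ⇒  2A = 36, A = 18.
Then Σ (y_i + y_{i+1})·c_i = 108, so ȳ = 108 / (6·18) = 1.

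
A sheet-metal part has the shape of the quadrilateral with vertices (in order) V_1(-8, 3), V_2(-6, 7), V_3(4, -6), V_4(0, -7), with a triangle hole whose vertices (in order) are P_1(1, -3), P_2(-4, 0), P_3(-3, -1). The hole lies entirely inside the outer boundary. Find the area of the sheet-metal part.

56

Outer boundary:
Cross-terms: -38, 8, -28, -56  ⇒  Σ = -114
Area = |Σ|/2 = 57.
Hole:
P_1→P_2: (1)(0) − (-4)(-3) = -12
P_2→P_3: (-4)(-1) − (-3)(0) = 4
P_3→P_1: (-3)(-3) − (1)(-1) = 10
Σ = 2
Area = |Σ|/2 = 1.
Net area = 57 − 1 = 56.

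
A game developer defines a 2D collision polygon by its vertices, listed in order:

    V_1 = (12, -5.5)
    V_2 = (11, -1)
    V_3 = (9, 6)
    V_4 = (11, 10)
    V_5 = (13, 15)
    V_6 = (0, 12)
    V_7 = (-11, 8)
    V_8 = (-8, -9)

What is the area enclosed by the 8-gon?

Apply the surveyor's formula: 2A = Σ (x_i·y_{i+1} − x_{i+1}·y_i), indices taken mod 8.
Cross-terms: 48.5, 75, 24, 35, 156, 132, 163, 152  ⇒  Σ = 785.5
Area = |Σ|/2 = 392.75.

392.75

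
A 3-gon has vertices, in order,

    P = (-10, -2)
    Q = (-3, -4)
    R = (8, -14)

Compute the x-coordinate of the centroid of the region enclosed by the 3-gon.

Apply Gauss's area formula. First the cross-terms c_i = x_i·y_{i+1} − x_{i+1}·y_i:
  34, 74, -156  ⇒  2A = -48, A = -24.
Then Σ (x_i + x_{i+1})·c_i = 240, so x̄ = 240 / (6·(-24)) = -5/3.

-5/3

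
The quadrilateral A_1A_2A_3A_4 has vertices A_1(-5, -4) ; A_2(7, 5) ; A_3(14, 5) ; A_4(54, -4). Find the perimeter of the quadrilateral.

122

|A_1A_2| = √((12)² + (9)²) = √225 = 15
|A_2A_3| = √((7)² + (0)²) = √49 = 7
|A_3A_4| = √((40)² + (-9)²) = √1681 = 41
|A_4A_1| = √((-59)² + (0)²) = √3481 = 59
Perimeter = 15 + 7 + 41 + 59 = 122.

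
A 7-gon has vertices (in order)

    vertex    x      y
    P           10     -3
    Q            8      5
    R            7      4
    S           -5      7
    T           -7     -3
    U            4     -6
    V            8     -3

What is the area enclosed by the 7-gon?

150

Σ = (74) + (-3) + (69) + (64) + (54) + (36) + (6) = 300
Area = |Σ|/2 = 150.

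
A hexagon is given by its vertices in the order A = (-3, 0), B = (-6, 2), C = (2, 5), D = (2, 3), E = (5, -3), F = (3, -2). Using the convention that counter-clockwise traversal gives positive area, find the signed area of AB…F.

Apply Gauss's area formula: 2A = Σ (x_i·y_{i+1} − x_{i+1}·y_i), indices taken mod 6.
Cross-terms: -6, -34, -4, -21, -1, -6  ⇒  Σ = -72
Signed area = Σ/2 = -36 (negative ⇒ clockwise traversal).

-36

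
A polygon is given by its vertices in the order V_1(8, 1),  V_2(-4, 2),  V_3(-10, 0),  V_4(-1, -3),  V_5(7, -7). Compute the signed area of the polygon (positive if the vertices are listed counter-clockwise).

Σ = (20) + (20) + (30) + (28) + (63) = 161
Signed area = Σ/2 = 80.5 (positive ⇒ counter-clockwise traversal).

80.5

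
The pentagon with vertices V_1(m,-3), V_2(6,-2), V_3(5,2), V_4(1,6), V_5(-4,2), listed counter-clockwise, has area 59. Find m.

Write out the shoelace sum; only the two edges meeting at V_1 involve m:
2·Area = [((-4)·(-3) − m·2) + (m·(-2) − 6·(-3))] + 76
       = -4·m + 106 = 118
⇒ m = -3.

-3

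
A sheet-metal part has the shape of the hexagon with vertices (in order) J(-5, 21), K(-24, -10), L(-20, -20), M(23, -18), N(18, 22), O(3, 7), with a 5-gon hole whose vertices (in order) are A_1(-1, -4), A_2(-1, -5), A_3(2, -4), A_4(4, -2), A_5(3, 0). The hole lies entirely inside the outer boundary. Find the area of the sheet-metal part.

Outer boundary:
Σ = (554) + (280) + (820) + (830) + (60) + (98) = 2642
Area = |Σ|/2 = 1321.
Hole:
Apply Gauss's area formula: 2A = Σ (x_i·y_{i+1} − x_{i+1}·y_i), indices taken mod 5.
Σ = (1) + (14) + (12) + (6) + (-12) = 21
Area = |Σ|/2 = 10.5.
Net area = 1321 − 10.5 = 1310.5.

1310.5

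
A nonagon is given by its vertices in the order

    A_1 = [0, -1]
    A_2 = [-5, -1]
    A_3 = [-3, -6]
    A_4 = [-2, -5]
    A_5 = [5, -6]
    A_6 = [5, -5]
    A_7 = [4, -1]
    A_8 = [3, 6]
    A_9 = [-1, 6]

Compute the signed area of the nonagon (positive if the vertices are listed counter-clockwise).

67

Apply the shoelace formula: 2A = Σ (x_i·y_{i+1} − x_{i+1}·y_i), indices taken mod 9.
Σ = (-5) + (27) + (3) + (37) + (5) + (15) + (27) + (24) + (1) = 134
Signed area = Σ/2 = 67 (positive ⇒ counter-clockwise traversal).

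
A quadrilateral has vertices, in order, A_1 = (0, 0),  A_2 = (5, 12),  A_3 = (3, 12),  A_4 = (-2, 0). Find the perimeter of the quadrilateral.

|A_1A_2| = √((5)² + (12)²) = √169 = 13
|A_2A_3| = √((-2)² + (0)²) = √4 = 2
|A_3A_4| = √((-5)² + (-12)²) = √169 = 13
|A_4A_1| = √((2)² + (0)²) = √4 = 2
Perimeter = 13 + 2 + 13 + 2 = 30.

30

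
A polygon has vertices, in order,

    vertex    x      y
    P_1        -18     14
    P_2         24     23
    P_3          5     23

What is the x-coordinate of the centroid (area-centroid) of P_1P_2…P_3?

11/3

Apply Gauss's area formula. First the cross-terms c_i = x_i·y_{i+1} − x_{i+1}·y_i:
  -750, 437, 484  ⇒  2A = 171, A = 85.5.
Then Σ (x_i + x_{i+1})·c_i = 1881, so x̄ = 1881 / (6·85.5) = 11/3.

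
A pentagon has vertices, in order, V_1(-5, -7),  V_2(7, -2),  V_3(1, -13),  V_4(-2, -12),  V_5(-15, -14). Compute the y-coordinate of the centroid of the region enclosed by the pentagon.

-1657/185

Apply the shoelace (surveyor's) formula. First the cross-terms c_i = x_i·y_{i+1} − x_{i+1}·y_i:
  59, -89, -38, -152, 35  ⇒  2A = -185, A = -92.5.
Then Σ (y_i + y_{i+1})·c_i = 4971, so ȳ = 4971 / (6·(-92.5)) = -1657/185.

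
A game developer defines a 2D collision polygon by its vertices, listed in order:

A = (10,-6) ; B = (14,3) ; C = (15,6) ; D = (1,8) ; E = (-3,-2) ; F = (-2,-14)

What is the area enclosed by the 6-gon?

Apply the surveyor's formula: 2A = Σ (x_i·y_{i+1} − x_{i+1}·y_i), indices taken mod 6.
Σ = (114) + (39) + (114) + (22) + (38) + (152) = 479
Area = |Σ|/2 = 239.5.

239.5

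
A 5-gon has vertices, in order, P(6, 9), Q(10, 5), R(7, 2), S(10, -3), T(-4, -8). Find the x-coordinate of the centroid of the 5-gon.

610/147

Apply the shoelace (surveyor's) formula. First the cross-terms c_i = x_i·y_{i+1} − x_{i+1}·y_i:
  -60, -15, -41, -92, 12  ⇒  2A = -196, A = -98.
Then Σ (x_i + x_{i+1})·c_i = -2440, so x̄ = -2440 / (6·(-98)) = 610/147.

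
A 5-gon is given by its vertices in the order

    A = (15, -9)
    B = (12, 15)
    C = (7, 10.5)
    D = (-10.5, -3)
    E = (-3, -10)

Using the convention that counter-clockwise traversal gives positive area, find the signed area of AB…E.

358.125

Apply the shoelace formula: 2A = Σ (x_i·y_{i+1} − x_{i+1}·y_i), indices taken mod 5.
Cross-terms: 333, 21, 89.25, 96, 177  ⇒  Σ = 716.25
Signed area = Σ/2 = 358.125 (positive ⇒ counter-clockwise traversal).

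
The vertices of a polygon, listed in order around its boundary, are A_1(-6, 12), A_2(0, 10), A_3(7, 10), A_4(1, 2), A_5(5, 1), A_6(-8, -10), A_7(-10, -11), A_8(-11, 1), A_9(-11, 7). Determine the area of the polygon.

238

A_1→A_2: (-6)(10) − (0)(12) = -60
A_2→A_3: (0)(10) − (7)(10) = -70
A_3→A_4: (7)(2) − (1)(10) = 4
A_4→A_5: (1)(1) − (5)(2) = -9
A_5→A_6: (5)(-10) − (-8)(1) = -42
A_6→A_7: (-8)(-11) − (-10)(-10) = -12
A_7→A_8: (-10)(1) − (-11)(-11) = -131
A_8→A_9: (-11)(7) − (-11)(1) = -66
A_9→A_1: (-11)(12) − (-6)(7) = -90
Σ = -476
Area = |Σ|/2 = 238.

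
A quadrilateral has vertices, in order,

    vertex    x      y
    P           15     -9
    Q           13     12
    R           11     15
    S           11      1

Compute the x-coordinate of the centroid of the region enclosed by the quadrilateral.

869/69

Apply the surveyor's formula. First the cross-terms c_i = x_i·y_{i+1} − x_{i+1}·y_i:
  297, 63, -154, -114  ⇒  2A = 92, A = 46.
Then Σ (x_i + x_{i+1})·c_i = 3476, so x̄ = 3476 / (6·46) = 869/69.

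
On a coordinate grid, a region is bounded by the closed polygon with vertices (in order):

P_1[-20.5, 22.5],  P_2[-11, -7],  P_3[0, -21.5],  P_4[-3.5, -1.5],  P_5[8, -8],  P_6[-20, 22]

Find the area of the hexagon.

304.625

Apply Gauss's area formula: 2A = Σ (x_i·y_{i+1} − x_{i+1}·y_i), indices taken mod 6.
Cross-terms: 391, 236.5, -75.25, 40, 16, 1  ⇒  Σ = 609.25
Area = |Σ|/2 = 304.625.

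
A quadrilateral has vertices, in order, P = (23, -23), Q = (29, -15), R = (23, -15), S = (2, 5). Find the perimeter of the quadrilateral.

|PQ| = √((6)² + (8)²) = √100 = 10
|QR| = √((-6)² + (0)²) = √36 = 6
|RS| = √((-21)² + (20)²) = √841 = 29
|SP| = √((21)² + (-28)²) = √1225 = 35
Perimeter = 10 + 6 + 29 + 35 = 80.

80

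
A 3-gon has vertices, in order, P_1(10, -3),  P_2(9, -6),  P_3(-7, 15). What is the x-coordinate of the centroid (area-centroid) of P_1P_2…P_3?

Apply the shoelace (surveyor's) formula. First the cross-terms c_i = x_i·y_{i+1} − x_{i+1}·y_i:
  -33, 93, -129  ⇒  2A = -69, A = -34.5.
Then Σ (x_i + x_{i+1})·c_i = -828, so x̄ = -828 / (6·(-34.5)) = 4.

4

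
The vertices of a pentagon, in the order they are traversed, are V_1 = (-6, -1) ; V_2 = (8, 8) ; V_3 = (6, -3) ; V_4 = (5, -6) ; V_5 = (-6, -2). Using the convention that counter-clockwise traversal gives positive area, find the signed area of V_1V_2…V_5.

-92.5

V_1→V_2: (-6)(8) − (8)(-1) = -40
V_2→V_3: (8)(-3) − (6)(8) = -72
V_3→V_4: (6)(-6) − (5)(-3) = -21
V_4→V_5: (5)(-2) − (-6)(-6) = -46
V_5→V_1: (-6)(-1) − (-6)(-2) = -6
Σ = -185
Signed area = Σ/2 = -92.5 (negative ⇒ clockwise traversal).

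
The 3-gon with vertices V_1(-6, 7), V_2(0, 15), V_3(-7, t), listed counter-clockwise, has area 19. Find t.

12

Write out the shoelace sum; only the two edges meeting at V_3 involve t:
2·Area = [(0·t − (-7)·15) + ((-7)·7 − (-6)·t)] + -90
       = 6·t + -34 = 38
⇒ t = 12.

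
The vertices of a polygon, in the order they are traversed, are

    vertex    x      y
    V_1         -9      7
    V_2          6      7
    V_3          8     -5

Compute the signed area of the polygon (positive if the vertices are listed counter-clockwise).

Σ = (-105) + (-86) + (11) = -180
Signed area = Σ/2 = -90 (negative ⇒ clockwise traversal).

-90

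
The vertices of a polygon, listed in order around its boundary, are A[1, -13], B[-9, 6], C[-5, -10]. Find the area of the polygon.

42

Apply the shoelace (surveyor's) formula: 2A = Σ (x_i·y_{i+1} − x_{i+1}·y_i), indices taken mod 3.
Σ = (-111) + (120) + (75) = 84
Area = |Σ|/2 = 42.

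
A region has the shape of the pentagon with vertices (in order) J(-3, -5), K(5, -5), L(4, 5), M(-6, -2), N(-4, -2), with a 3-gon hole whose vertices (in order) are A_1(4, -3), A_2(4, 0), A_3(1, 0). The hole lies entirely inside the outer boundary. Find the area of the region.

Outer boundary:
Apply the shoelace formula: 2A = Σ (x_i·y_{i+1} − x_{i+1}·y_i), indices taken mod 5.
J→K: (-3)(-5) − (5)(-5) = 40
K→L: (5)(5) − (4)(-5) = 45
L→M: (4)(-2) − (-6)(5) = 22
M→N: (-6)(-2) − (-4)(-2) = 4
N→J: (-4)(-5) − (-3)(-2) = 14
Σ = 125
Area = |Σ|/2 = 62.5.
Hole:
A_1→A_2: (4)(0) − (4)(-3) = 12
A_2→A_3: (4)(0) − (1)(0) = 0
A_3→A_1: (1)(-3) − (4)(0) = -3
Σ = 9
Area = |Σ|/2 = 4.5.
Net area = 62.5 − 4.5 = 58.

58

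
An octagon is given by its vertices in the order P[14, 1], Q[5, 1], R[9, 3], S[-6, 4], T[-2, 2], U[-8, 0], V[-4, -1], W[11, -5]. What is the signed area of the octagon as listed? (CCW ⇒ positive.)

100.5

Cross-terms: 9, 6, 54, -4, 16, 8, 31, 81  ⇒  Σ = 201
Signed area = Σ/2 = 100.5 (positive ⇒ counter-clockwise traversal).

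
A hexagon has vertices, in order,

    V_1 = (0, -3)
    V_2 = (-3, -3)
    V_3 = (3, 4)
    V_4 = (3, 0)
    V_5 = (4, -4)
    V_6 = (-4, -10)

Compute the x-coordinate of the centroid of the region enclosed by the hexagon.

0.7375

Apply the shoelace formula. First the cross-terms c_i = x_i·y_{i+1} − x_{i+1}·y_i:
  -9, -3, -12, -12, -56, 12  ⇒  2A = -80, A = -40.
Then Σ (x_i + x_{i+1})·c_i = -177, so x̄ = -177 / (6·(-40)) = 0.7375.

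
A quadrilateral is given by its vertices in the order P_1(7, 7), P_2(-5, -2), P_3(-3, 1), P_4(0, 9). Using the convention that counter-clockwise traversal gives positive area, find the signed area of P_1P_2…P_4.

-40

Apply the shoelace (surveyor's) formula: 2A = Σ (x_i·y_{i+1} − x_{i+1}·y_i), indices taken mod 4.
Σ = (21) + (-11) + (-27) + (-63) = -80
Signed area = Σ/2 = -40 (negative ⇒ clockwise traversal).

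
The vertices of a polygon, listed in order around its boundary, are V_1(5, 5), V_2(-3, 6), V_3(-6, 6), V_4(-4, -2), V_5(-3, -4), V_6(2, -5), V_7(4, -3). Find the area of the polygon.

90.5

Apply Gauss's area formula: 2A = Σ (x_i·y_{i+1} − x_{i+1}·y_i), indices taken mod 7.
Cross-terms: 45, 18, 36, 10, 23, 14, 35  ⇒  Σ = 181
Area = |Σ|/2 = 90.5.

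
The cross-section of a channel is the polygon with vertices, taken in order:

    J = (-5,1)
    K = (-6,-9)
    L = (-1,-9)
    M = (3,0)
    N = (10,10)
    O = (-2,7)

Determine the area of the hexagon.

138

Apply the surveyor's formula: 2A = Σ (x_i·y_{i+1} − x_{i+1}·y_i), indices taken mod 6.
Σ = (51) + (45) + (27) + (30) + (90) + (33) = 276
Area = |Σ|/2 = 138.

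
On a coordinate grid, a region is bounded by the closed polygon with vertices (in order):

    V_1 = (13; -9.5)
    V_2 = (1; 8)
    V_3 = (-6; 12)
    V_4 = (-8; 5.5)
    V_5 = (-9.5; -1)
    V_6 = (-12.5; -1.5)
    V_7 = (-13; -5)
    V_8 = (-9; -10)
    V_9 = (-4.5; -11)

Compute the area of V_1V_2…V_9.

333.125

V_1→V_2: (13)(8) − (1)(-9.5) = 113.5
V_2→V_3: (1)(12) − (-6)(8) = 60
V_3→V_4: (-6)(5.5) − (-8)(12) = 63
V_4→V_5: (-8)(-1) − (-9.5)(5.5) = 60.25
V_5→V_6: (-9.5)(-1.5) − (-12.5)(-1) = 1.75
V_6→V_7: (-12.5)(-5) − (-13)(-1.5) = 43
V_7→V_8: (-13)(-10) − (-9)(-5) = 85
V_8→V_9: (-9)(-11) − (-4.5)(-10) = 54
V_9→V_1: (-4.5)(-9.5) − (13)(-11) = 185.75
Σ = 666.25
Area = |Σ|/2 = 333.125.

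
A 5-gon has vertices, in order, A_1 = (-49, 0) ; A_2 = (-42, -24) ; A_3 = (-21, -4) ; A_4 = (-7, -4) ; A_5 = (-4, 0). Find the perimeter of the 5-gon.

118

|A_1A_2| = √((7)² + (-24)²) = √625 = 25
|A_2A_3| = √((21)² + (20)²) = √841 = 29
|A_3A_4| = √((14)² + (0)²) = √196 = 14
|A_4A_5| = √((3)² + (4)²) = √25 = 5
|A_5A_1| = √((-45)² + (0)²) = √2025 = 45
Perimeter = 25 + 29 + 14 + 5 + 45 = 118.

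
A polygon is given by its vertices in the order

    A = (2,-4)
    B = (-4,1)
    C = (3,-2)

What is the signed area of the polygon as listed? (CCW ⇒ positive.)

Σ = (-14) + (5) + (-8) = -17
Signed area = Σ/2 = -8.5 (negative ⇒ clockwise traversal).

-8.5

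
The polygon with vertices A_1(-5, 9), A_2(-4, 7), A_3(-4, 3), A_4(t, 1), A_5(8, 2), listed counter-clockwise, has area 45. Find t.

The doubled signed area Σ (x_i y_{i+1} − x_{i+1} y_i) is linear in t.
With t=0 it equals 87; the coefficient of t is -1 (from the two edges through A_4).
So -1·t + 87 = 2·45 = 90 ⇒ t = -3.

-3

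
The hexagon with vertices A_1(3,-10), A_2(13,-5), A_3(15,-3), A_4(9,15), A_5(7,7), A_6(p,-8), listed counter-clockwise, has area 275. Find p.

Write out the shoelace sum; only the two edges meeting at A_6 involve p:
2·Area = [(7·(-8) − p·7) + (p·(-10) − 3·(-8))] + 361
       = -17·p + 329 = 550
⇒ p = -13.

-13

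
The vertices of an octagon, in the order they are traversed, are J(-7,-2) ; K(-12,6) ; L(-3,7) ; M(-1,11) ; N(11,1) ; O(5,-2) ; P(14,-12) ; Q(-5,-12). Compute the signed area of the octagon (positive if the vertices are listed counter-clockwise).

-320.5

Cross-terms: -66, -66, -26, -122, -27, -32, -228, -74  ⇒  Σ = -641
Signed area = Σ/2 = -320.5 (negative ⇒ clockwise traversal).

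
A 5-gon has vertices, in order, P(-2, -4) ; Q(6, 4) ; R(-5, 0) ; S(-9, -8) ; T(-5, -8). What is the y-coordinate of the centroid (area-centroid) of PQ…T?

Apply the shoelace (surveyor's) formula. First the cross-terms c_i = x_i·y_{i+1} − x_{i+1}·y_i:
  16, 20, 40, 32, 4  ⇒  2A = 112, A = 56.
Then Σ (y_i + y_{i+1})·c_i = -800, so ȳ = -800 / (6·56) = -50/21.

-50/21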